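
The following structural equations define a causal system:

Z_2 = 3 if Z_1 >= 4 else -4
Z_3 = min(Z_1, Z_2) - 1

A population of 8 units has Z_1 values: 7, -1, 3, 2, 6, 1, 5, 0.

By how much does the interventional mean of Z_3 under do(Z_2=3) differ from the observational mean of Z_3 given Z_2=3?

-1.25

Every unit gets Z_2=3 under the intervention. Z_3 values become 2, -2, 2, 1, 2, 0, 2, -1; E[Z_3|do(Z_2=3)] = 0.75.
E[Z_3|Z_2=3] averages over only the 3 units with Z_2=3 (Z_1 = 7, 6, 5): Z_3 = 2, 2, 2, mean 2.
Difference = 0.75 − 2 = -1.25.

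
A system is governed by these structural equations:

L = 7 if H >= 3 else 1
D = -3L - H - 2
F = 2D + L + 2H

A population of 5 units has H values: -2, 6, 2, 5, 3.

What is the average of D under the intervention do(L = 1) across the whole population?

The intervention sets L=1 in all 5 units regardless of H. Recomputing D per unit gives -3, -11, -7, -10, -8; average -7.8.

-7.8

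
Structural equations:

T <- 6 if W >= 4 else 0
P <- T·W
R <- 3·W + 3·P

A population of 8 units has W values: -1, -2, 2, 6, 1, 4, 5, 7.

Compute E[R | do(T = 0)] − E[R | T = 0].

8.25

Every unit gets T=0 under the intervention. R values become -3, -6, 6, 18, 3, 12, 15, 21; E[R|do(T=0)] = 8.25.
Observing T=0 restricts to units where T's equation naturally yields 0: W ∈ {-1, -2, 2, 1}. In that subpopulation R = -3, -6, 6, 3, mean 0.
Difference = 8.25 − 0 = 8.25.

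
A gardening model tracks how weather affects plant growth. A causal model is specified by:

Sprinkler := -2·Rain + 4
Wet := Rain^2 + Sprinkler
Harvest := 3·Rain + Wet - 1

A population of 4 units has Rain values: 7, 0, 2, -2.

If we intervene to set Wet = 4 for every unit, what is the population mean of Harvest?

Under do(Wet=4), Wet's equation is replaced by Wet=4 for every unit. Per-unit Harvest: 24, 3, 9, -3. Mean = 8.25.

8.25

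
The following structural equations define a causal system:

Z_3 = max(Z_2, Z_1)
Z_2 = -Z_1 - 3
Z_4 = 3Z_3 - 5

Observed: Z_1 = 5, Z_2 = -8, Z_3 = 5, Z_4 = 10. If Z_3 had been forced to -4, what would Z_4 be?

The intervention breaks the incoming arrows to Z_3: Z_3 = max(Z_2, Z_1) no longer applies, and Z_3 = -4.
Z_4 = 3Z_3 - 5  [with Z_3=-4]  = -17

-17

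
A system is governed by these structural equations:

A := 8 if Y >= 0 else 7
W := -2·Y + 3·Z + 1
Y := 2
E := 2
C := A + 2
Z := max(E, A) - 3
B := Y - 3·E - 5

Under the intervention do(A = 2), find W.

do(A=2) replaces the equation A := 8 if Y >= 0 else 7 with the constant A = 2.
Z = max(E, A) - 3  [with E=2, A=2]  = -1
W = -2·Y + 3·Z + 1  [with Y=2, Z=-1]  = -6

-6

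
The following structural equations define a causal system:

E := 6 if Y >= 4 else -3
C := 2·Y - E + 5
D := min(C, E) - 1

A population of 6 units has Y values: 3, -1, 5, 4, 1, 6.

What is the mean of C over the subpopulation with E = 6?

9

Observing E=6 restricts to units where E's equation naturally yields 6: Y ∈ {5, 4, 6}. In that subpopulation C = 9, 7, 11, mean 9.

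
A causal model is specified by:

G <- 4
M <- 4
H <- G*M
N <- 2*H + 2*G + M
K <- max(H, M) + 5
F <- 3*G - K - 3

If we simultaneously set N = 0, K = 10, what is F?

The joint intervention fixes N = 0, K = 10, removing each variable's own equation.
F = 3*G - K - 3  [with G=4, K=10]  = -1

-1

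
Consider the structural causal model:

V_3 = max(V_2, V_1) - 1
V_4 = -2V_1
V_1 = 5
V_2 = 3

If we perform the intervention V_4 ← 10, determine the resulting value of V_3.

4

Under do(V_4=10), the mechanism V_4 = -2V_1 is discarded; V_4 is fixed at 10.
Since V_3 is not a descendant of the intervened variable, it is unaffected.
V_3 = max(V_2, V_1) - 1  [with V_2=3, V_1=5]  = 4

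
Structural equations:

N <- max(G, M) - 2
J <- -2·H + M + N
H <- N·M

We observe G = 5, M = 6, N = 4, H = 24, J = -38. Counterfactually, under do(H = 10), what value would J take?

Intervening sets H = 10 and removes its equation (H <- N·M).
N = max(G, M) - 2  [with G=5, M=6]  = 4
J = -2·H + M + N  [with H=10, M=6, N=4]  = -10

-10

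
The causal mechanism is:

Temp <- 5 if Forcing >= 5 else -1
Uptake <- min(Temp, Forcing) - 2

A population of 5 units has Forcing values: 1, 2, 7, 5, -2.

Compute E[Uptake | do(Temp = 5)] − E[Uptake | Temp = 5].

-2.8

Every unit gets Temp=5 under the intervention. Uptake values become -1, 0, 3, 3, -4; E[Uptake|do(Temp=5)] = 0.2.
E[Uptake|Temp=5] averages over only the 2 units with Temp=5 (Forcing = 7, 5): Uptake = 3, 3, mean 3.
Difference = 0.2 − 3 = -2.8.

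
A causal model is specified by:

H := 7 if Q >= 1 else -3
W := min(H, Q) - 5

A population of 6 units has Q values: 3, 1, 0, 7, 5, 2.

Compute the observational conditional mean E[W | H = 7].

Observing H=7 restricts to units where H's equation naturally yields 7: Q ∈ {3, 1, 7, 5, 2}. In that subpopulation W = -2, -4, 2, 0, -3, mean -1.4.

-1.4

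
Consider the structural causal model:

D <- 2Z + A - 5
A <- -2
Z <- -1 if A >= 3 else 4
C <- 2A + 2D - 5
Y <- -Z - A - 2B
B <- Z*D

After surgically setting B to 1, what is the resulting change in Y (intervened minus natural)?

Under do(B=1), the mechanism B <- Z*D is discarded; B is fixed at 1.
Z = -1 if A >= 3 else 4  [with A=-2]  = 4
Y = -Z - A - 2B  [with Z=4, A=-2, B=1]  = -4
Without intervention: Z = -1 if A >= 3 else 4  [with A=-2]  = 4; D = 2Z + A - 5  [with Z=4, A=-2]  = 1; B = Z*D  [with Z=4, D=1]  = 4; Y = -Z - A - 2B  [with Z=4, A=-2, B=4]  = -10.
Change = -4 − (-10) = 6.

6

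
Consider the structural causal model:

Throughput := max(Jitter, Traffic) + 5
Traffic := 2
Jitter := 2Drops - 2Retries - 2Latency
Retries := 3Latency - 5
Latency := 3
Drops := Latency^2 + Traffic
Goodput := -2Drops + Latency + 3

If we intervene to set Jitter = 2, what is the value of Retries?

The intervention breaks the incoming arrows to Jitter: Jitter := 2Drops - 2Retries - 2Latency no longer applies, and Jitter = 2.
Since Retries is not a descendant of the intervened variable, it is unaffected.
Retries = 3Latency - 5  [with Latency=3]  = 4

4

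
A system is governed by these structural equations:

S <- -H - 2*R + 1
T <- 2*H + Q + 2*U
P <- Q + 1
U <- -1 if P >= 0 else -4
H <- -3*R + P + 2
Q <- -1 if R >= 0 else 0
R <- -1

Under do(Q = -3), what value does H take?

Under do(Q=-3), the mechanism Q <- -1 if R >= 0 else 0 is discarded; Q is fixed at -3.
P = Q + 1  [with Q=-3]  = -2
H = -3*R + P + 2  [with R=-1, P=-2]  = 3

3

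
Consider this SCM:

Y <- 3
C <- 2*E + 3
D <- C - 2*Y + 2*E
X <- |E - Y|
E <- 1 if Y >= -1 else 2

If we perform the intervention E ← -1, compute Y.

Under do(E=-1), the mechanism E <- 1 if Y >= -1 else 2 is discarded; E is fixed at -1.
Y is not downstream of the intervention, so its value is determined by the original equations.

3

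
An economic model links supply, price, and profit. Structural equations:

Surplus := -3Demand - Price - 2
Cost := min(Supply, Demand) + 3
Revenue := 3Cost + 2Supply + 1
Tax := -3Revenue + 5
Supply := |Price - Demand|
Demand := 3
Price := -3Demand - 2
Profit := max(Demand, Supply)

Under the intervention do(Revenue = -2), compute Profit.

Under do(Revenue=-2), the mechanism Revenue := 3Cost + 2Supply + 1 is discarded; Revenue is fixed at -2.
Since Profit is not a descendant of the intervened variable, it is unaffected.
Price = -3Demand - 2  [with Demand=3]  = -11
Supply = |Price - Demand|  [with Price=-11, Demand=3]  = 14
Profit = max(Demand, Supply)  [with Demand=3, Supply=14]  = 14

14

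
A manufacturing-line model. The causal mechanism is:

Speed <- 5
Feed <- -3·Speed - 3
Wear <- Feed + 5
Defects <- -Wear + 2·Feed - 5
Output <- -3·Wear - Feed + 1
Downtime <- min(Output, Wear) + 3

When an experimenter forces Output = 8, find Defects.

-28

The intervention breaks the incoming arrows to Output: Output <- -3·Wear - Feed + 1 no longer applies, and Output = 8.
Since Defects is not a descendant of the intervened variable, it is unaffected.
Feed = -3·Speed - 3  [with Speed=5]  = -18
Wear = Feed + 5  [with Feed=-18]  = -13
Defects = -Wear + 2·Feed - 5  [with Wear=-13, Feed=-18]  = -28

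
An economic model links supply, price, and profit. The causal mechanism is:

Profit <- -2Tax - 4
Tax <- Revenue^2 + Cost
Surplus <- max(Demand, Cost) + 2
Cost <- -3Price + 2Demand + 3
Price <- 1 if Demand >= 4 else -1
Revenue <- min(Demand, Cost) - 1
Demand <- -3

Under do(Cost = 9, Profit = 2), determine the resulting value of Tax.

25

The joint intervention fixes Cost = 9, Profit = 2, removing each variable's own equation.
Revenue = min(Demand, Cost) - 1  [with Demand=-3, Cost=9]  = -4
Tax = Revenue^2 + Cost  [with Revenue=-4, Cost=9]  = 25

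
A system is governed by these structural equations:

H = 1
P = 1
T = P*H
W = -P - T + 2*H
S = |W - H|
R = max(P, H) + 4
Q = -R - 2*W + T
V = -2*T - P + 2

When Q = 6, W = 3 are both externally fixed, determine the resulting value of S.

Under do(Q = 6, W = 3), each intervened variable's structural equation is replaced by its fixed value.
S = |W - H|  [with W=3, H=1]  = 2

2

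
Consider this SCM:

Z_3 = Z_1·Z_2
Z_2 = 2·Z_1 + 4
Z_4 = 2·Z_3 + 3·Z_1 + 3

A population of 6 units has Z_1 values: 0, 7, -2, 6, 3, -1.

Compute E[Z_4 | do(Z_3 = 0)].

9.5

Every unit gets Z_3=0 under the intervention. Z_4 values become 3, 24, -3, 21, 12, 0; E[Z_4|do(Z_3=0)] = 9.5.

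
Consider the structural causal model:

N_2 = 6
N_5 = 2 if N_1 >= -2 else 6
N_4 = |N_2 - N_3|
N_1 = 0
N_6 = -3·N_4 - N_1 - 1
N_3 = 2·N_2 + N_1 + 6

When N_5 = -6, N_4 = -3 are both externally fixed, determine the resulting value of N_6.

Setting N_5 = -6, N_4 = -3 by intervention discards those variables' equations.
N_6 = -3·N_4 - N_1 - 1  [with N_4=-3, N_1=0]  = 8

8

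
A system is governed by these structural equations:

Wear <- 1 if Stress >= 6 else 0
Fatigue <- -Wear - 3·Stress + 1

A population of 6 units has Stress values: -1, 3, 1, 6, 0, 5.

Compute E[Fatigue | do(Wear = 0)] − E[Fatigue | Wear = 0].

-2.2

Under do(Wear=0), Wear's equation is replaced by Wear=0 for every unit. Per-unit Fatigue: 4, -8, -2, -17, 1, -14. Mean = -6.
Conditioning on Wear=0 selects the 5 unit(s) with Stress ∈ {-1, 3, 1, 0, 5}. Their Fatigue values: 4, -8, -2, 1, -14. Mean = -3.8.
Difference = -6 − (-3.8) = -2.2.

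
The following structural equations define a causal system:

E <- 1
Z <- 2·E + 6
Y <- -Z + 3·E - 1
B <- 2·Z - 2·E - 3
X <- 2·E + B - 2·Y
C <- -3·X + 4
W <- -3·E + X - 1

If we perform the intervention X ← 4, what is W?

Under do(X=4), the mechanism X <- 2·E + B - 2·Y is discarded; X is fixed at 4.
W = -3·E + X - 1  [with E=1, X=4]  = 0

0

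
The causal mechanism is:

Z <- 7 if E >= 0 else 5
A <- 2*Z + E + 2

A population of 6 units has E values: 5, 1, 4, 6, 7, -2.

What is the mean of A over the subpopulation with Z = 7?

Conditioning on Z=7 selects the 5 unit(s) with E ∈ {5, 1, 4, 6, 7}. Their A values: 21, 17, 20, 22, 23. Mean = 20.6.

20.6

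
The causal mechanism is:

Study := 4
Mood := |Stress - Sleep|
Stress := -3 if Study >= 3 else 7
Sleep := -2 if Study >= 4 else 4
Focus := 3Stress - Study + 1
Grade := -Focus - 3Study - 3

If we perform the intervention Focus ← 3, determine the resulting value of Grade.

Under do(Focus=3), the mechanism Focus := 3Stress - Study + 1 is discarded; Focus is fixed at 3.
Grade = -Focus - 3Study - 3  [with Focus=3, Study=4]  = -18

-18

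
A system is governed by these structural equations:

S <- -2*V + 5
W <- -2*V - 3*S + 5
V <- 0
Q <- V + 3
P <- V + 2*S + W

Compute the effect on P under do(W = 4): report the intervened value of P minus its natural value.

14

The intervention breaks the incoming arrows to W: W <- -2*V - 3*S + 5 no longer applies, and W = 4.
S = -2*V + 5  [with V=0]  = 5
P = V + 2*S + W  [with V=0, S=5, W=4]  = 14
Without intervention: S = -2*V + 5  [with V=0]  = 5; W = -2*V - 3*S + 5  [with V=0, S=5]  = -10; P = V + 2*S + W  [with V=0, S=5, W=-10]  = 0.
Change = 14 − 0 = 14.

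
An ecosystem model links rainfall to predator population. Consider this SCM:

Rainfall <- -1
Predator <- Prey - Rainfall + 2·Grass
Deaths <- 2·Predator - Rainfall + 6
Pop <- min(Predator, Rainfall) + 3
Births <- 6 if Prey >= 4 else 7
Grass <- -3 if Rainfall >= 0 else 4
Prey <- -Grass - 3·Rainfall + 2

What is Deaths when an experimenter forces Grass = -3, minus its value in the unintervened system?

Under do(Grass=-3), the mechanism Grass <- -3 if Rainfall >= 0 else 4 is discarded; Grass is fixed at -3.
Prey = -Grass - 3·Rainfall + 2  [with Grass=-3, Rainfall=-1]  = 8
Predator = Prey - Rainfall + 2·Grass  [with Prey=8, Rainfall=-1, Grass=-3]  = 3
Deaths = 2·Predator - Rainfall + 6  [with Predator=3, Rainfall=-1]  = 13
Without intervention: Grass = -3 if Rainfall >= 0 else 4  [with Rainfall=-1]  = 4; Prey = -Grass - 3·Rainfall + 2  [with Grass=4, Rainfall=-1]  = 1; Predator = Prey - Rainfall + 2·Grass  [with Prey=1, Rainfall=-1, Grass=4]  = 10; Deaths = 2·Predator - Rainfall + 6  [with Predator=10, Rainfall=-1]  = 27.
Change = 13 − 27 = -14.

-14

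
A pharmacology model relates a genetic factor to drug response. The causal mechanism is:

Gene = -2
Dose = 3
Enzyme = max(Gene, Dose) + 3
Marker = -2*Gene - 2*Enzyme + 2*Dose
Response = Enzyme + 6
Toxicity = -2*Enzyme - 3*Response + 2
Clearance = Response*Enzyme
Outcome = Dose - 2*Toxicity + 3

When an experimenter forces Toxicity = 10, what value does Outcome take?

Intervening sets Toxicity = 10 and removes its equation (Toxicity = -2*Enzyme - 3*Response + 2).
Outcome = Dose - 2*Toxicity + 3  [with Dose=3, Toxicity=10]  = -14

-14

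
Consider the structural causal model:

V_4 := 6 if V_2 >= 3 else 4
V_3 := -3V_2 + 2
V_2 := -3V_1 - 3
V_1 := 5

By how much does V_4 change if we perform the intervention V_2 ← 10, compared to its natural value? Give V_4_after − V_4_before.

2

Under do(V_2=10), the mechanism V_2 := -3V_1 - 3 is discarded; V_2 is fixed at 10.
V_4 = 6 if V_2 >= 3 else 4  [with V_2=10]  = 6
Without intervention: V_2 = -3V_1 - 3  [with V_1=5]  = -18; V_4 = 6 if V_2 >= 3 else 4  [with V_2=-18]  = 4.
Change = 6 − 4 = 2.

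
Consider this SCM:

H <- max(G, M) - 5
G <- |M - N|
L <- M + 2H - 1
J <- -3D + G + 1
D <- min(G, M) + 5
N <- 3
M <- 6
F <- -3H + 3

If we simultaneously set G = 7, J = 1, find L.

9

Setting G = 7, J = 1 by intervention discards those variables' equations.
H = max(G, M) - 5  [with G=7, M=6]  = 2
L = M + 2H - 1  [with M=6, H=2]  = 9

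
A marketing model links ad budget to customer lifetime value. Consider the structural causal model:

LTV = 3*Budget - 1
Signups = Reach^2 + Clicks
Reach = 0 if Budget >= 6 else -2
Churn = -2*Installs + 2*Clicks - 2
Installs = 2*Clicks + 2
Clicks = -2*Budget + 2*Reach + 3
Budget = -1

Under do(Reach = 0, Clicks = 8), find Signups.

Under do(Reach = 0, Clicks = 8), each intervened variable's structural equation is replaced by its fixed value.
Signups = Reach^2 + Clicks  [with Reach=0, Clicks=8]  = 8

8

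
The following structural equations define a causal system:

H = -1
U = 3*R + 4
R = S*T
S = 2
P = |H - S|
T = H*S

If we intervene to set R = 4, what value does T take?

-2

do(R=4) replaces the equation R = S*T with the constant R = 4.
T is not downstream of the intervention, so its value is determined by the original equations.
T = H*S  [with H=-1, S=2]  = -2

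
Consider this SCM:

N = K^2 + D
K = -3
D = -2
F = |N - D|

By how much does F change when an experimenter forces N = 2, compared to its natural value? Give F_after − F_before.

The intervention breaks the incoming arrows to N: N = K^2 + D no longer applies, and N = 2.
F = |N - D|  [with N=2, D=-2]  = 4
Without intervention: N = K^2 + D  [with K=-3, D=-2]  = 7; F = |N - D|  [with N=7, D=-2]  = 9.
Change = 4 − 9 = -5.

-5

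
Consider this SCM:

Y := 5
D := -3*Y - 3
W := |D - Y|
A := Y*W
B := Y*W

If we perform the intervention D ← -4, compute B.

45

do(D=-4) replaces the equation D := -3*Y - 3 with the constant D = -4.
W = |D - Y|  [with D=-4, Y=5]  = 9
B = Y*W  [with Y=5, W=9]  = 45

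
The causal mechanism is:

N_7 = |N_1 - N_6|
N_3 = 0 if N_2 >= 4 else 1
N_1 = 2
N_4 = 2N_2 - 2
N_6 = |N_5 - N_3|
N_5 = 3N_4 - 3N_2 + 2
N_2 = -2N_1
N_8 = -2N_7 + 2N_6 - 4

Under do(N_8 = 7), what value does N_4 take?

The intervention breaks the incoming arrows to N_8: N_8 = -2N_7 + 2N_6 - 4 no longer applies, and N_8 = 7.
Since N_4 is not a descendant of the intervened variable, it is unaffected.
N_2 = -2N_1  [with N_1=2]  = -4
N_4 = 2N_2 - 2  [with N_2=-4]  = -10

-10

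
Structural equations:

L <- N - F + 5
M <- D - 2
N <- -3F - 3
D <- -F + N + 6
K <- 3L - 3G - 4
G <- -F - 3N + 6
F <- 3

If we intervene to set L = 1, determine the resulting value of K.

-118

Under do(L=1), the mechanism L <- N - F + 5 is discarded; L is fixed at 1.
N = -3F - 3  [with F=3]  = -12
G = -F - 3N + 6  [with F=3, N=-12]  = 39
K = 3L - 3G - 4  [with L=1, G=39]  = -118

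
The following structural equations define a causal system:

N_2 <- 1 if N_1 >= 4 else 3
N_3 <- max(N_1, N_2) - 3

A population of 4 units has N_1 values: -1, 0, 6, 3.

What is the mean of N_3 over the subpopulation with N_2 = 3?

Conditioning on N_2=3 selects the 3 unit(s) with N_1 ∈ {-1, 0, 3}. Their N_3 values: 0, 0, 0. Mean = 0.

0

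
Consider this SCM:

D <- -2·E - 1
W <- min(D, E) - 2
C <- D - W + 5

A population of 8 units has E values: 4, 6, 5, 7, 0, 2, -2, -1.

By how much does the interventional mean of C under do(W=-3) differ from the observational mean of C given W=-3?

Under do(W=-3), W's equation is replaced by W=-3 for every unit. Per-unit C: -1, -5, -3, -7, 7, 3, 11, 9. Mean = 1.75.
Observing W=-3 restricts to units where W's equation naturally yields -3: E ∈ {0, -1}. In that subpopulation C = 7, 9, mean 8.
Difference = 1.75 − 8 = -6.25.

-6.25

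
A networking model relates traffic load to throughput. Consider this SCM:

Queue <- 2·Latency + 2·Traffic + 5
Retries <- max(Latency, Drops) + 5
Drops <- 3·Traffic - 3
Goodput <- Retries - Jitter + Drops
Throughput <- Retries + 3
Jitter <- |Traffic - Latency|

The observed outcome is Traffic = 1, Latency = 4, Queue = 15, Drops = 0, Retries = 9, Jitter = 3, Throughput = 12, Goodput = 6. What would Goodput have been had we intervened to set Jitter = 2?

Intervening sets Jitter = 2 and removes its equation (Jitter <- |Traffic - Latency|).
Drops = 3·Traffic - 3  [with Traffic=1]  = 0
Retries = max(Latency, Drops) + 5  [with Latency=4, Drops=0]  = 9
Goodput = Retries - Jitter + Drops  [with Retries=9, Jitter=2, Drops=0]  = 7

7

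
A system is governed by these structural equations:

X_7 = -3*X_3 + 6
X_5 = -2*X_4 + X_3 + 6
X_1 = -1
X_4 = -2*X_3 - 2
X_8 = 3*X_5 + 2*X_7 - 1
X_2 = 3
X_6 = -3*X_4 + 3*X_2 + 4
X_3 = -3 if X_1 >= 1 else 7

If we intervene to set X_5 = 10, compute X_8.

-1

do(X_5=10) replaces the equation X_5 = -2*X_4 + X_3 + 6 with the constant X_5 = 10.
X_3 = -3 if X_1 >= 1 else 7  [with X_1=-1]  = 7
X_7 = -3*X_3 + 6  [with X_3=7]  = -15
X_8 = 3*X_5 + 2*X_7 - 1  [with X_5=10, X_7=-15]  = -1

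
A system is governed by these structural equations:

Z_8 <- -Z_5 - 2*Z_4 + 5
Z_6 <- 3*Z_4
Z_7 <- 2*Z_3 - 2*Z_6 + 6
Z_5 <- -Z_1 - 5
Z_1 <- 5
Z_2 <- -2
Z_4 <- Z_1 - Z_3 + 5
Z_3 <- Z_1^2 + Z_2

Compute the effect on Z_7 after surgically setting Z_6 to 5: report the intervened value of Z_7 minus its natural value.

Intervening sets Z_6 = 5 and removes its equation (Z_6 <- 3*Z_4).
Z_3 = Z_1^2 + Z_2  [with Z_1=5, Z_2=-2]  = 23
Z_7 = 2*Z_3 - 2*Z_6 + 6  [with Z_3=23, Z_6=5]  = 42
Without intervention: Z_3 = Z_1^2 + Z_2  [with Z_1=5, Z_2=-2]  = 23; Z_4 = Z_1 - Z_3 + 5  [with Z_1=5, Z_3=23]  = -13; Z_6 = 3*Z_4  [with Z_4=-13]  = -39; Z_7 = 2*Z_3 - 2*Z_6 + 6  [with Z_3=23, Z_6=-39]  = 130.
Change = 42 − 130 = -88.

-88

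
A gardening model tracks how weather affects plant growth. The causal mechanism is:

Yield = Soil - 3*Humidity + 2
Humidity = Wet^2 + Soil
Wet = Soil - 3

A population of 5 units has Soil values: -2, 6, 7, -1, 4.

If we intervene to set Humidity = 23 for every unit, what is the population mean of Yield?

The intervention sets Humidity=23 in all 5 units regardless of Soil. Recomputing Yield per unit gives -69, -61, -60, -68, -63; average -64.2.

-64.2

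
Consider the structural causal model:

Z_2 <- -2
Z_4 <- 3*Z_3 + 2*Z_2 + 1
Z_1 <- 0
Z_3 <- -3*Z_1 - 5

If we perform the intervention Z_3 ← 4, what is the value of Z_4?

9

The intervention breaks the incoming arrows to Z_3: Z_3 <- -3*Z_1 - 5 no longer applies, and Z_3 = 4.
Z_4 = 3*Z_3 + 2*Z_2 + 1  [with Z_3=4, Z_2=-2]  = 9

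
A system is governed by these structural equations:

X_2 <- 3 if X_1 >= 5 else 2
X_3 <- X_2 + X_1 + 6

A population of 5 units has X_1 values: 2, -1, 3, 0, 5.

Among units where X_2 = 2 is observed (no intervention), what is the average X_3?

E[X_3|X_2=2] averages over only the 4 units with X_2=2 (X_1 = 2, -1, 3, 0): X_3 = 10, 7, 11, 8, mean 9.

9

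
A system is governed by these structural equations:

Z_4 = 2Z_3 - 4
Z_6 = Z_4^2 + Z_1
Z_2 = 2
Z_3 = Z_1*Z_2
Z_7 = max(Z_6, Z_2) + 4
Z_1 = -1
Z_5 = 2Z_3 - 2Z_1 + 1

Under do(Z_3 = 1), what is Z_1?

-1

Under do(Z_3=1), the mechanism Z_3 = Z_1*Z_2 is discarded; Z_3 is fixed at 1.
Z_1 is not downstream of the intervention, so its value is determined by the original equations.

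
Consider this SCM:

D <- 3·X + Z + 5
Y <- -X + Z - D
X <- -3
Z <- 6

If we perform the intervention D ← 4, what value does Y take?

5

The intervention breaks the incoming arrows to D: D <- 3·X + Z + 5 no longer applies, and D = 4.
Y = -X + Z - D  [with X=-3, Z=6, D=4]  = 5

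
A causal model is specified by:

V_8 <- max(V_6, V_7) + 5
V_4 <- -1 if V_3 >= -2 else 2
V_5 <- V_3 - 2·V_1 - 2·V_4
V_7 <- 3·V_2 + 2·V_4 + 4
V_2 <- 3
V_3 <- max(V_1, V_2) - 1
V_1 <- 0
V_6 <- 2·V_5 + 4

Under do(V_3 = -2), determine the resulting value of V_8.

16

The intervention breaks the incoming arrows to V_3: V_3 <- max(V_1, V_2) - 1 no longer applies, and V_3 = -2.
V_4 = -1 if V_3 >= -2 else 2  [with V_3=-2]  = -1
V_5 = V_3 - 2·V_1 - 2·V_4  [with V_3=-2, V_1=0, V_4=-1]  = 0
V_6 = 2·V_5 + 4  [with V_5=0]  = 4
V_7 = 3·V_2 + 2·V_4 + 4  [with V_2=3, V_4=-1]  = 11
V_8 = max(V_6, V_7) + 5  [with V_6=4, V_7=11]  = 16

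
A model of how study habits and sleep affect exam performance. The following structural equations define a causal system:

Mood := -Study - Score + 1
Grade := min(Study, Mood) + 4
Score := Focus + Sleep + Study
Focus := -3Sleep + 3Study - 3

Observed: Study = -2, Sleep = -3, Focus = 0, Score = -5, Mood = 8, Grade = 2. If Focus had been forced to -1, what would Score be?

The intervention breaks the incoming arrows to Focus: Focus := -3Sleep + 3Study - 3 no longer applies, and Focus = -1.
Score = Focus + Sleep + Study  [with Focus=-1, Sleep=-3, Study=-2]  = -6

-6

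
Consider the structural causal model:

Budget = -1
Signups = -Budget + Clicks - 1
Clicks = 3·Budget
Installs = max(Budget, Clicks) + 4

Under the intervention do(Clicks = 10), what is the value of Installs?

The intervention breaks the incoming arrows to Clicks: Clicks = 3·Budget no longer applies, and Clicks = 10.
Installs = max(Budget, Clicks) + 4  [with Budget=-1, Clicks=10]  = 14

14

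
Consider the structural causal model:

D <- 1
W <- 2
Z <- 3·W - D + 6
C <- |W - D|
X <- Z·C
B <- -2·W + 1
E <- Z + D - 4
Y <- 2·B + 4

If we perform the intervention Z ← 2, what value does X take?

2

do(Z=2) replaces the equation Z <- 3·W - D + 6 with the constant Z = 2.
C = |W - D|  [with W=2, D=1]  = 1
X = Z·C  [with Z=2, C=1]  = 2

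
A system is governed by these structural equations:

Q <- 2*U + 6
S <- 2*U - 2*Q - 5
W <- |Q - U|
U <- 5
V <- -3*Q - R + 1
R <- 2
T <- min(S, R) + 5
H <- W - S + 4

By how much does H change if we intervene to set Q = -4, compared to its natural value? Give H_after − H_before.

The intervention breaks the incoming arrows to Q: Q <- 2*U + 6 no longer applies, and Q = -4.
S = 2*U - 2*Q - 5  [with U=5, Q=-4]  = 13
W = |Q - U|  [with Q=-4, U=5]  = 9
H = W - S + 4  [with W=9, S=13]  = 0
Without intervention: Q = 2*U + 6  [with U=5]  = 16; S = 2*U - 2*Q - 5  [with U=5, Q=16]  = -27; W = |Q - U|  [with Q=16, U=5]  = 11; H = W - S + 4  [with W=11, S=-27]  = 42.
Change = 0 − 42 = -42.

-42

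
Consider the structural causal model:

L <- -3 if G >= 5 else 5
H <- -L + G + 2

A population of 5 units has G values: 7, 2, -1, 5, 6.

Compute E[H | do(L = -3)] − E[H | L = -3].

-2.2

do(L=-3) breaks L's dependence on G. With L=-3 fixed, H across the units is 12, 7, 4, 10, 11, mean 8.8.
Observing L=-3 restricts to units where L's equation naturally yields -3: G ∈ {7, 5, 6}. In that subpopulation H = 12, 10, 11, mean 11.
Difference = 8.8 − 11 = -2.2.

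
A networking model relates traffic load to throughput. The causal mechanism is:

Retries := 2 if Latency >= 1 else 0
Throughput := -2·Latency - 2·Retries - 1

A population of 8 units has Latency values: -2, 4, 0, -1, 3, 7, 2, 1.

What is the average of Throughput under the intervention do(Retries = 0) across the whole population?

-4.5

Under do(Retries=0), Retries's equation is replaced by Retries=0 for every unit. Per-unit Throughput: 3, -9, -1, 1, -7, -15, -5, -3. Mean = -4.5.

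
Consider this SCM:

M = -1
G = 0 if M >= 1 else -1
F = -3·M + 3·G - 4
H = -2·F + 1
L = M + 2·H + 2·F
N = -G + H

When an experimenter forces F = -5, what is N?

The intervention breaks the incoming arrows to F: F = -3·M + 3·G - 4 no longer applies, and F = -5.
G = 0 if M >= 1 else -1  [with M=-1]  = -1
H = -2·F + 1  [with F=-5]  = 11
N = -G + H  [with G=-1, H=11]  = 12

12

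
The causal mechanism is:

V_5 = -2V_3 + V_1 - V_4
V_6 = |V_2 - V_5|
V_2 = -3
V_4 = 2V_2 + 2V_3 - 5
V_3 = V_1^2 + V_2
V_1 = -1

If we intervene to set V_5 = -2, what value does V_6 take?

The intervention breaks the incoming arrows to V_5: V_5 = -2V_3 + V_1 - V_4 no longer applies, and V_5 = -2.
V_6 = |V_2 - V_5|  [with V_2=-3, V_5=-2]  = 1

1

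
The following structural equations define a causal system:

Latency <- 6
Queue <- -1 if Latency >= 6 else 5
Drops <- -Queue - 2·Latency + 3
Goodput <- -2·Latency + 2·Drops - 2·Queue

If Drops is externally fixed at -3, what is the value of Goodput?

-16

The intervention breaks the incoming arrows to Drops: Drops <- -Queue - 2·Latency + 3 no longer applies, and Drops = -3.
Queue = -1 if Latency >= 6 else 5  [with Latency=6]  = -1
Goodput = -2·Latency + 2·Drops - 2·Queue  [with Latency=6, Drops=-3, Queue=-1]  = -16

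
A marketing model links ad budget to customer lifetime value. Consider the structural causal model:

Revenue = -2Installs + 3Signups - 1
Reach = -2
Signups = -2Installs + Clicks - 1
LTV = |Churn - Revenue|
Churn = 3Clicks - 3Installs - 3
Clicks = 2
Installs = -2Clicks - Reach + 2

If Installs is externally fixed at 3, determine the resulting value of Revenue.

-22

The intervention breaks the incoming arrows to Installs: Installs = -2Clicks - Reach + 2 no longer applies, and Installs = 3.
Signups = -2Installs + Clicks - 1  [with Installs=3, Clicks=2]  = -5
Revenue = -2Installs + 3Signups - 1  [with Installs=3, Signups=-5]  = -22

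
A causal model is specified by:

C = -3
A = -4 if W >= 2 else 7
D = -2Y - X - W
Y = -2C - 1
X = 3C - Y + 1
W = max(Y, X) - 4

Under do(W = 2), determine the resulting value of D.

1

Intervening sets W = 2 and removes its equation (W = max(Y, X) - 4).
Y = -2C - 1  [with C=-3]  = 5
X = 3C - Y + 1  [with C=-3, Y=5]  = -13
D = -2Y - X - W  [with Y=5, X=-13, W=2]  = 1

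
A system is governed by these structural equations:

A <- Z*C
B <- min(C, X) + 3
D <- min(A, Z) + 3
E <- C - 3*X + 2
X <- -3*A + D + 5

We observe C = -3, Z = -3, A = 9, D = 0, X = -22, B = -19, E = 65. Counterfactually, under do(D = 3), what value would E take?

56

The intervention breaks the incoming arrows to D: D <- min(A, Z) + 3 no longer applies, and D = 3.
A = Z*C  [with Z=-3, C=-3]  = 9
X = -3*A + D + 5  [with A=9, D=3]  = -19
E = C - 3*X + 2  [with C=-3, X=-19]  = 56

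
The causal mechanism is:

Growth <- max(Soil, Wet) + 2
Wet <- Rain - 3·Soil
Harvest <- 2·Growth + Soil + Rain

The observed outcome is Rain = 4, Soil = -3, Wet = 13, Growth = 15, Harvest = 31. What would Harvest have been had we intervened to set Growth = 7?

15

Intervening sets Growth = 7 and removes its equation (Growth <- max(Soil, Wet) + 2).
Harvest = 2·Growth + Soil + Rain  [with Growth=7, Soil=-3, Rain=4]  = 15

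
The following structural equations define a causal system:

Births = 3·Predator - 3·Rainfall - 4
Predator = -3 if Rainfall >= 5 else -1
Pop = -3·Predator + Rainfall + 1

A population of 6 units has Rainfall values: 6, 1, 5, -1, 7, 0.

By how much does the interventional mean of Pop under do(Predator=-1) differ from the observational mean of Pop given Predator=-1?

3

do(Predator=-1) breaks Predator's dependence on Rainfall. With Predator=-1 fixed, Pop across the units is 10, 5, 9, 3, 11, 4, mean 7.
E[Pop|Predator=-1] averages over only the 3 units with Predator=-1 (Rainfall = 1, -1, 0): Pop = 5, 3, 4, mean 4.
Difference = 7 − 4 = 3.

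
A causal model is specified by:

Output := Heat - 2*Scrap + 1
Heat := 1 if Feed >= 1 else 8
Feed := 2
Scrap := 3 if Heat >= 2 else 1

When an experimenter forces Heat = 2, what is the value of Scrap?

The intervention breaks the incoming arrows to Heat: Heat := 1 if Feed >= 1 else 8 no longer applies, and Heat = 2.
Scrap = 3 if Heat >= 2 else 1  [with Heat=2]  = 3

3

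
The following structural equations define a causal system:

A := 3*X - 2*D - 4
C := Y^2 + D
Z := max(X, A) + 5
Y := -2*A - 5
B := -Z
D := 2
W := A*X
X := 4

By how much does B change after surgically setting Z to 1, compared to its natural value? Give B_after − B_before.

8

do(Z=1) replaces the equation Z := max(X, A) + 5 with the constant Z = 1.
B = -Z  [with Z=1]  = -1
Without intervention: A = 3*X - 2*D - 4  [with X=4, D=2]  = 4; Z = max(X, A) + 5  [with X=4, A=4]  = 9; B = -Z  [with Z=9]  = -9.
Change = -1 − (-9) = 8.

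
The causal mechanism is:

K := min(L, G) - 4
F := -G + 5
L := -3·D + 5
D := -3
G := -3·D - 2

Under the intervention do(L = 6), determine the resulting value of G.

The intervention breaks the incoming arrows to L: L := -3·D + 5 no longer applies, and L = 6.
Since G is not a descendant of the intervened variable, it is unaffected.
G = -3·D - 2  [with D=-3]  = 7

7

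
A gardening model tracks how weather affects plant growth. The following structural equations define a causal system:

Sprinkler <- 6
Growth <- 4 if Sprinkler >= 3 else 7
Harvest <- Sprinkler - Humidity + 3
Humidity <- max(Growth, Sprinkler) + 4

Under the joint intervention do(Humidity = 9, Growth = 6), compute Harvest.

The joint intervention fixes Humidity = 9, Growth = 6, removing each variable's own equation.
Harvest = Sprinkler - Humidity + 3  [with Sprinkler=6, Humidity=9]  = 0

0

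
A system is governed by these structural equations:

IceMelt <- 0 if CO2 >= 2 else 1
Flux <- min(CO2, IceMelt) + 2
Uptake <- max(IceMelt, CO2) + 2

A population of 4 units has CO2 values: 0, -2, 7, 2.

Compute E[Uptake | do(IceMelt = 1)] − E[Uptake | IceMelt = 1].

do(IceMelt=1) breaks IceMelt's dependence on CO2. With IceMelt=1 fixed, Uptake across the units is 3, 3, 9, 4, mean 4.75.
Conditioning on IceMelt=1 selects the 2 unit(s) with CO2 ∈ {0, -2}. Their Uptake values: 3, 3. Mean = 3.
Difference = 4.75 − 3 = 1.75.

1.75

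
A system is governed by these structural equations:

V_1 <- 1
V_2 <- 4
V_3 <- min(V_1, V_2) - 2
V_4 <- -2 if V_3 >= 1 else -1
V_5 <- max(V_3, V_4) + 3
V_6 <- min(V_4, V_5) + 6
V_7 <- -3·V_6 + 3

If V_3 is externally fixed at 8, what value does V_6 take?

4

The intervention breaks the incoming arrows to V_3: V_3 <- min(V_1, V_2) - 2 no longer applies, and V_3 = 8.
V_4 = -2 if V_3 >= 1 else -1  [with V_3=8]  = -2
V_5 = max(V_3, V_4) + 3  [with V_3=8, V_4=-2]  = 11
V_6 = min(V_4, V_5) + 6  [with V_4=-2, V_5=11]  = 4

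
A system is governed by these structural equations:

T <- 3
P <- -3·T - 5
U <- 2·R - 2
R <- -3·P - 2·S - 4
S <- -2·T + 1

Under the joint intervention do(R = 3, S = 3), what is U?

The joint intervention fixes R = 3, S = 3, removing each variable's own equation.
U = 2·R - 2  [with R=3]  = 4

4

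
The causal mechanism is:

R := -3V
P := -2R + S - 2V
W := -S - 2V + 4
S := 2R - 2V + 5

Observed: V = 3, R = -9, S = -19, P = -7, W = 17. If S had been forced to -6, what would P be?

6

The intervention breaks the incoming arrows to S: S := 2R - 2V + 5 no longer applies, and S = -6.
R = -3V  [with V=3]  = -9
P = -2R + S - 2V  [with R=-9, S=-6, V=3]  = 6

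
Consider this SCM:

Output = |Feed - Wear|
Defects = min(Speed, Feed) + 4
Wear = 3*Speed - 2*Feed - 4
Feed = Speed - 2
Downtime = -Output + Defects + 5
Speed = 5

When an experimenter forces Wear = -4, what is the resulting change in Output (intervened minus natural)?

5

do(Wear=-4) replaces the equation Wear = 3*Speed - 2*Feed - 4 with the constant Wear = -4.
Feed = Speed - 2  [with Speed=5]  = 3
Output = |Feed - Wear|  [with Feed=3, Wear=-4]  = 7
Without intervention: Feed = Speed - 2  [with Speed=5]  = 3; Wear = 3*Speed - 2*Feed - 4  [with Speed=5, Feed=3]  = 5; Output = |Feed - Wear|  [with Feed=3, Wear=5]  = 2.
Change = 7 − 2 = 5.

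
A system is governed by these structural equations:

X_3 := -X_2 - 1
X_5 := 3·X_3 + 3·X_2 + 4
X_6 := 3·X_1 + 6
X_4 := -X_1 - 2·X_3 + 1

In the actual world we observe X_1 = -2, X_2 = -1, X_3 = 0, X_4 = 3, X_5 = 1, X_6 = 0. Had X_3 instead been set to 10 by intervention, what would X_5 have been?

31

do(X_3=10) replaces the equation X_3 := -X_2 - 1 with the constant X_3 = 10.
X_5 = 3·X_3 + 3·X_2 + 4  [with X_3=10, X_2=-1]  = 31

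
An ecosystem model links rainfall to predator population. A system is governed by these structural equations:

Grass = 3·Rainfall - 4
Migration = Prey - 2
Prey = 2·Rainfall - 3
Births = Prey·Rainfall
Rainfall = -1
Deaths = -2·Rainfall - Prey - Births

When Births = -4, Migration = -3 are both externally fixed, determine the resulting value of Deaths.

11

Setting Births = -4, Migration = -3 by intervention discards those variables' equations.
Prey = 2·Rainfall - 3  [with Rainfall=-1]  = -5
Deaths = -2·Rainfall - Prey - Births  [with Rainfall=-1, Prey=-5, Births=-4]  = 11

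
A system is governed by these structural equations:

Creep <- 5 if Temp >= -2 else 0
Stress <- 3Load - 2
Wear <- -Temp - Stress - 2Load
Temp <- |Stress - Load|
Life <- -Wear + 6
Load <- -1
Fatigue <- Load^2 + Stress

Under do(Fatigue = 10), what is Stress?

-5

do(Fatigue=10) replaces the equation Fatigue <- Load^2 + Stress with the constant Fatigue = 10.
Stress is not downstream of the intervention, so its value is determined by the original equations.
Stress = 3Load - 2  [with Load=-1]  = -5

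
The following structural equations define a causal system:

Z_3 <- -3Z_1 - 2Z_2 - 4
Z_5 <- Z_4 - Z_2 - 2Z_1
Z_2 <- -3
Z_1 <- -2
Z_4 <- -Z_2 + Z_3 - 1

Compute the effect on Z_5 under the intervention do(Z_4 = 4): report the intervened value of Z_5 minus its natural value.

-6

Intervening sets Z_4 = 4 and removes its equation (Z_4 <- -Z_2 + Z_3 - 1).
Z_5 = Z_4 - Z_2 - 2Z_1  [with Z_4=4, Z_2=-3, Z_1=-2]  = 11
Without intervention: Z_3 = -3Z_1 - 2Z_2 - 4  [with Z_1=-2, Z_2=-3]  = 8; Z_4 = -Z_2 + Z_3 - 1  [with Z_2=-3, Z_3=8]  = 10; Z_5 = Z_4 - Z_2 - 2Z_1  [with Z_4=10, Z_2=-3, Z_1=-2]  = 17.
Change = 11 − 17 = -6.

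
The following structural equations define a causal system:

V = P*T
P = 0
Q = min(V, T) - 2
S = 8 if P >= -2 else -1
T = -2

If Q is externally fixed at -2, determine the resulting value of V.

0

do(Q=-2) replaces the equation Q = min(V, T) - 2 with the constant Q = -2.
V is not downstream of the intervention, so its value is determined by the original equations.
V = P*T  [with P=0, T=-2]  = 0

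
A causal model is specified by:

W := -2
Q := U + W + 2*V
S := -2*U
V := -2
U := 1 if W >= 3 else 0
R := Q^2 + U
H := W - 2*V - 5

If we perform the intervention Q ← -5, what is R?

The intervention breaks the incoming arrows to Q: Q := U + W + 2*V no longer applies, and Q = -5.
U = 1 if W >= 3 else 0  [with W=-2]  = 0
R = Q^2 + U  [with Q=-5, U=0]  = 25

25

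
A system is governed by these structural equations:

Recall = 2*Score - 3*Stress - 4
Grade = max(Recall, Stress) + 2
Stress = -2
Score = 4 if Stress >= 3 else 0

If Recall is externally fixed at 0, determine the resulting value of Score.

Under do(Recall=0), the mechanism Recall = 2*Score - 3*Stress - 4 is discarded; Recall is fixed at 0.
Since Score is not a descendant of the intervened variable, it is unaffected.
Score = 4 if Stress >= 3 else 0  [with Stress=-2]  = 0

0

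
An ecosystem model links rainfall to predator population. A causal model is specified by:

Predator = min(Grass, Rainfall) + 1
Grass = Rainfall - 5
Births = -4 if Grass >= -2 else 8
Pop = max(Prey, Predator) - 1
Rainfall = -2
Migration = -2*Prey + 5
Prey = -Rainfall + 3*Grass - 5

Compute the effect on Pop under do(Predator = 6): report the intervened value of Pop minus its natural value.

12

The intervention breaks the incoming arrows to Predator: Predator = min(Grass, Rainfall) + 1 no longer applies, and Predator = 6.
Grass = Rainfall - 5  [with Rainfall=-2]  = -7
Prey = -Rainfall + 3*Grass - 5  [with Rainfall=-2, Grass=-7]  = -24
Pop = max(Prey, Predator) - 1  [with Prey=-24, Predator=6]  = 5
Without intervention: Grass = Rainfall - 5  [with Rainfall=-2]  = -7; Prey = -Rainfall + 3*Grass - 5  [with Rainfall=-2, Grass=-7]  = -24; Predator = min(Grass, Rainfall) + 1  [with Grass=-7, Rainfall=-2]  = -6; Pop = max(Prey, Predator) - 1  [with Prey=-24, Predator=-6]  = -7.
Change = 5 − (-7) = 12.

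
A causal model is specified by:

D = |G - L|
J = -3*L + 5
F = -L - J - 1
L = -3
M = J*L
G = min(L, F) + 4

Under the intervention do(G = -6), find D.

3

The intervention breaks the incoming arrows to G: G = min(L, F) + 4 no longer applies, and G = -6.
D = |G - L|  [with G=-6, L=-3]  = 3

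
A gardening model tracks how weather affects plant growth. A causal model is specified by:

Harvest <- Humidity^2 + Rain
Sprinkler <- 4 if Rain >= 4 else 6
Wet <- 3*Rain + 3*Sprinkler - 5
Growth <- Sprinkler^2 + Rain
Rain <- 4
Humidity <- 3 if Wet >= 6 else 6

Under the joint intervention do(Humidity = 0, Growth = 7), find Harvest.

4

Setting Humidity = 0, Growth = 7 by intervention discards those variables' equations.
Harvest = Humidity^2 + Rain  [with Humidity=0, Rain=4]  = 4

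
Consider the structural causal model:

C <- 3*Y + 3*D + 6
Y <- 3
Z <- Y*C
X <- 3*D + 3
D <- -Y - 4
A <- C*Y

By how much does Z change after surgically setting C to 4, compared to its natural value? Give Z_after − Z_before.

30

The intervention breaks the incoming arrows to C: C <- 3*Y + 3*D + 6 no longer applies, and C = 4.
Z = Y*C  [with Y=3, C=4]  = 12
Without intervention: D = -Y - 4  [with Y=3]  = -7; C = 3*Y + 3*D + 6  [with Y=3, D=-7]  = -6; Z = Y*C  [with Y=3, C=-6]  = -18.
Change = 12 − (-18) = 30.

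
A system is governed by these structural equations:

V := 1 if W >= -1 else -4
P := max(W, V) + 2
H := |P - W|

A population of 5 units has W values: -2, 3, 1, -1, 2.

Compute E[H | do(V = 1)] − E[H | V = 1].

The intervention sets V=1 in all 5 units regardless of W. Recomputing H per unit gives 5, 2, 2, 4, 2; average 3.
E[H|V=1] averages over only the 4 units with V=1 (W = 3, 1, -1, 2): H = 2, 2, 4, 2, mean 2.5.
Difference = 3 − 2.5 = 0.5.

0.5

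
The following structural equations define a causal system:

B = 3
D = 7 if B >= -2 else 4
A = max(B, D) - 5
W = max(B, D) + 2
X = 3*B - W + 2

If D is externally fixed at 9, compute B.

Under do(D=9), the mechanism D = 7 if B >= -2 else 4 is discarded; D is fixed at 9.
B is not downstream of the intervention, so its value is determined by the original equations.

3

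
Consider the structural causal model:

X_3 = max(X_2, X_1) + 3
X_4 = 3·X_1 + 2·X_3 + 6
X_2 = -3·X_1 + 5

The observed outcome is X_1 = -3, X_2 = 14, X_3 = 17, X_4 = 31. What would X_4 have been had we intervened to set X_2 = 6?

15

Under do(X_2=6), the mechanism X_2 = -3·X_1 + 5 is discarded; X_2 is fixed at 6.
X_3 = max(X_2, X_1) + 3  [with X_2=6, X_1=-3]  = 9
X_4 = 3·X_1 + 2·X_3 + 6  [with X_1=-3, X_3=9]  = 15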